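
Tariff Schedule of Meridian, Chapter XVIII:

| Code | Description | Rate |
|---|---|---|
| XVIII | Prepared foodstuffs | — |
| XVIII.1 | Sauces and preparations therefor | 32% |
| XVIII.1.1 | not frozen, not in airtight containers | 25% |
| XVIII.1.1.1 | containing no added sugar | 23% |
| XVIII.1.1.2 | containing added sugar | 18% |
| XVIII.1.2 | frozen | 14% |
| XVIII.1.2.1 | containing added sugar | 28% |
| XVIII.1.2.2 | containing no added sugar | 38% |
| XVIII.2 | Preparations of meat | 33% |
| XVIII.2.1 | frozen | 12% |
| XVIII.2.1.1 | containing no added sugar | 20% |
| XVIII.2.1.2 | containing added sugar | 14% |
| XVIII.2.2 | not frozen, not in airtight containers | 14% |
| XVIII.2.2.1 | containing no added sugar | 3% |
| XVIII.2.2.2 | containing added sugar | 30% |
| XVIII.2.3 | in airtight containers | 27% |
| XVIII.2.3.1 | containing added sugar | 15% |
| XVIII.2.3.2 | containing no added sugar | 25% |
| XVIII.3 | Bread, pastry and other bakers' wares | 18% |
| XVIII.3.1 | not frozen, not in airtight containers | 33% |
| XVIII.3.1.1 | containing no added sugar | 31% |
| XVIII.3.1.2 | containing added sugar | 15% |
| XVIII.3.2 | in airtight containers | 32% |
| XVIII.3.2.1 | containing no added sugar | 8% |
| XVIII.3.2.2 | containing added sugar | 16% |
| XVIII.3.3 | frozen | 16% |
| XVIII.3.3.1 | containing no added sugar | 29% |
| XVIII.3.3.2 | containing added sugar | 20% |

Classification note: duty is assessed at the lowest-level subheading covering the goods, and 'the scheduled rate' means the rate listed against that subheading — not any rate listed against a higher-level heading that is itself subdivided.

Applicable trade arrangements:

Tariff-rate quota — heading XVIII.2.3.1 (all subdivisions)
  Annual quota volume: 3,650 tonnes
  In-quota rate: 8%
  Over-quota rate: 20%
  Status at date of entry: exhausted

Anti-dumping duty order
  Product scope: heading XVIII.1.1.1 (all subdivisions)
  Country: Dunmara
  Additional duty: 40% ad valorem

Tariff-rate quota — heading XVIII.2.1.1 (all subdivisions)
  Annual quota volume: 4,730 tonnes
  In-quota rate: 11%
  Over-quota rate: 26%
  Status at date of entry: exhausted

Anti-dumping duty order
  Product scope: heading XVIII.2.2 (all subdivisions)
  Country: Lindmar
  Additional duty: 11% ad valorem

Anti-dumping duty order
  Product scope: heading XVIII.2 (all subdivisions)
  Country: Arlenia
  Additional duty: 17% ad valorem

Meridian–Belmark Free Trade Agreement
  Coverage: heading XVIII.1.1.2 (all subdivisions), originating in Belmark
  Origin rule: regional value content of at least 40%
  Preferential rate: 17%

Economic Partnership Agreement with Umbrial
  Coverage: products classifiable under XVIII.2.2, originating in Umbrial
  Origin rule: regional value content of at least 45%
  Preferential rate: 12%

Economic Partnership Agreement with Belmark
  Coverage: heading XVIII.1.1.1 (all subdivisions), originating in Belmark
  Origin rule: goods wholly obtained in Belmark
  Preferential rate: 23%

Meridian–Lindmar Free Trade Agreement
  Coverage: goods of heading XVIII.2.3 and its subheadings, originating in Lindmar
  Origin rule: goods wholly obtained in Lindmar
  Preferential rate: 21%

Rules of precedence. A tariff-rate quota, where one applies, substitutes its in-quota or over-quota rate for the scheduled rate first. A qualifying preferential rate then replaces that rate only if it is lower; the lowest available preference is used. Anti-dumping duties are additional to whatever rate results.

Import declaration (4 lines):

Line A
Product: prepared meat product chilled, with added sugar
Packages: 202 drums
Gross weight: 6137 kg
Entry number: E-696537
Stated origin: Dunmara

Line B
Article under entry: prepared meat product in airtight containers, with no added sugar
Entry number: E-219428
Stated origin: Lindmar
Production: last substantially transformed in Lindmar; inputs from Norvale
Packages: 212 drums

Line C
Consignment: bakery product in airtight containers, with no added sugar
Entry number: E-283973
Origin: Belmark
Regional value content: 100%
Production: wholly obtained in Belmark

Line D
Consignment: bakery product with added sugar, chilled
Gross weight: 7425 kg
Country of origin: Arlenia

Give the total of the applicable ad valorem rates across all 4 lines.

Line A: prepared meat product → XVIII.2; chilled → XVIII.2.2; with added sugar → XVIII.2.2.2. Scheduled 30%. No special measure applies. → 30%.
Line B: prepared meat product → XVIII.2; in airtight containers → XVIII.2.3; with no added sugar → XVIII.2.3.2. Scheduled 25%. Lindmar agreement on XVIII.2.3: not wholly obtained. → 25%.
Line C: bakery product → XVIII.3; in airtight containers → XVIII.3.2; with no added sugar → XVIII.3.2.1. Scheduled 8%. Belmark agreement on XVIII.1.1.2: XVIII.3.2.1 not covered; Belmark agreement on XVIII.1.1.1: XVIII.3.2.1 not covered. → 8%.
Line D: bakery product → XVIII.3; chilled → XVIII.3.1; with added sugar → XVIII.3.1.2. Scheduled 15%. No special measure applies. → 15%.
Sum: 30% + 25% + 8% + 15% = 78%.

78%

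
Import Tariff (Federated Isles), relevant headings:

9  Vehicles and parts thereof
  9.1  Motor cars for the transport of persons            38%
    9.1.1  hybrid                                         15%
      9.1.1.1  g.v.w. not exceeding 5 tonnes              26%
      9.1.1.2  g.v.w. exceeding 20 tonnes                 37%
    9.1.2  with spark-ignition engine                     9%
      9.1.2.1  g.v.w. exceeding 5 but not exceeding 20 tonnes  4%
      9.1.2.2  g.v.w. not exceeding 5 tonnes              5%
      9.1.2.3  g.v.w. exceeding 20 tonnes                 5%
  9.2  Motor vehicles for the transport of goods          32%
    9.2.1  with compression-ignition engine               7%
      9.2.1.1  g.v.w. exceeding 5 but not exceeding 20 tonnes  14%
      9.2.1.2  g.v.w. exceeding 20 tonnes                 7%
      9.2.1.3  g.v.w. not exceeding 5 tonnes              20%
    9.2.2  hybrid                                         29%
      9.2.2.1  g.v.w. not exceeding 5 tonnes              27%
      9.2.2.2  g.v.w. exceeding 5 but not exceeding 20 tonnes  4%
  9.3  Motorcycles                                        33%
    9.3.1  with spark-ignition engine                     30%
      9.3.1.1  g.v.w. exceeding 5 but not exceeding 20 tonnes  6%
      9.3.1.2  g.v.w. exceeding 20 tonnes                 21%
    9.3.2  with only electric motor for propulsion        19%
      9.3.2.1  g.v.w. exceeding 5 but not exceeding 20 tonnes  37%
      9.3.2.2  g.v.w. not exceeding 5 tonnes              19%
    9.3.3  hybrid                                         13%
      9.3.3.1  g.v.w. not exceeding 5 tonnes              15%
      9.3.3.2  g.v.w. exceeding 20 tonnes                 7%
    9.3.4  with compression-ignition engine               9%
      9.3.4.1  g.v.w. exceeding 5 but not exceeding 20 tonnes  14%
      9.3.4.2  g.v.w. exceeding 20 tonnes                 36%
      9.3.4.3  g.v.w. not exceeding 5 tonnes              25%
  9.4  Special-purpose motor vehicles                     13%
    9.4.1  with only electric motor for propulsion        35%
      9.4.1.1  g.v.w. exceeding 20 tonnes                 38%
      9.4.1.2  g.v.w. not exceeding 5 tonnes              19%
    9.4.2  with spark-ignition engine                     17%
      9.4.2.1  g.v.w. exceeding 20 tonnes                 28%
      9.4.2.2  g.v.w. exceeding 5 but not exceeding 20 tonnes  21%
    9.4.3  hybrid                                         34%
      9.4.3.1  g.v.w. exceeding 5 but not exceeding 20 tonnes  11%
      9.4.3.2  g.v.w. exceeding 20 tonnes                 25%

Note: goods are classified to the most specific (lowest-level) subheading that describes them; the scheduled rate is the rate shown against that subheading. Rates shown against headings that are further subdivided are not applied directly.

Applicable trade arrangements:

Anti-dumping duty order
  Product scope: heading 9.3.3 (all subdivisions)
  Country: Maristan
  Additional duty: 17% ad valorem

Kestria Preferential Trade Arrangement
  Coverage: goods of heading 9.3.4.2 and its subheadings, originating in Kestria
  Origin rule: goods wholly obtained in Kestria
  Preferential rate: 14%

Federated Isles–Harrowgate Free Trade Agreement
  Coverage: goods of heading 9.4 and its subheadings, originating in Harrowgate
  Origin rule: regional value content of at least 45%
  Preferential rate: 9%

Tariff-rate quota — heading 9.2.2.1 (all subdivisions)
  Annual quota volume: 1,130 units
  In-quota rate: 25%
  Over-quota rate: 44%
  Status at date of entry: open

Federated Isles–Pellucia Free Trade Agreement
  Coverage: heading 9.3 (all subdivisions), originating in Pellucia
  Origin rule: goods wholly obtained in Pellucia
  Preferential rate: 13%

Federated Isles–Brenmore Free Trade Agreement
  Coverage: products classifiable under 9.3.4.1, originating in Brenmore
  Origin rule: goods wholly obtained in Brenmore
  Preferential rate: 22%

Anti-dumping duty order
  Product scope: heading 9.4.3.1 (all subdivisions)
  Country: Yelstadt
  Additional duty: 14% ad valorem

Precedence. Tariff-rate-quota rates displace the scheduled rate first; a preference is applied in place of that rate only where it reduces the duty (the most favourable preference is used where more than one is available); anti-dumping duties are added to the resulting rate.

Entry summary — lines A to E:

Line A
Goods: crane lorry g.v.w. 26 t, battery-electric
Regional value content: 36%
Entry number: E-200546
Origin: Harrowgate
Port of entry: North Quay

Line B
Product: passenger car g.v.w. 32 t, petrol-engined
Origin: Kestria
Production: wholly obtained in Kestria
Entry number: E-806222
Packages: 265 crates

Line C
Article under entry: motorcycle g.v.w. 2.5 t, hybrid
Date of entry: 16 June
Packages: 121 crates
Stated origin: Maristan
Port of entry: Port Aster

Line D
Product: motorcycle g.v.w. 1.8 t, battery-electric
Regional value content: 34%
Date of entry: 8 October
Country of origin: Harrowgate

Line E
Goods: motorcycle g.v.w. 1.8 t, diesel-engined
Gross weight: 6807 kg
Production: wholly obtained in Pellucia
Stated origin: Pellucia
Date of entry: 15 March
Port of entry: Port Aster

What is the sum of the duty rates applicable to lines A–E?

Line A: crane lorry → 9.4; battery-electric → 9.4.1; g.v.w. 26 t → 9.4.1.1. Scheduled 38%. Harrowgate agreement on 9.4: RVC < 45%. → 38%.
Line B: passenger car → 9.1; petrol-engined → 9.1.2; g.v.w. 32 t → 9.1.2.3. Scheduled 5%. Kestria agreement on 9.3.4.2: 9.1.2.3 not covered. → 5%.
Line C: motorcycle → 9.3; hybrid → 9.3.3; g.v.w. 2.5 t → 9.3.3.1. Scheduled 15%. anti-dumping (Maristan, 9.3.3): +17%; total 15% + 17% = 32%. → 32%.
Line D: motorcycle → 9.3; battery-electric → 9.3.2; g.v.w. 1.8 t → 9.3.2.2. Scheduled 19%. Harrowgate agreement on 9.4: 9.3.2.2 not covered. → 19%.
Line E: motorcycle → 9.3; diesel-engined → 9.3.4; g.v.w. 1.8 t → 9.3.4.3. Scheduled 25%. Pellucia agreement on 9.3: wholly obtained → 13% available; preferential 13%. → 13%.
Sum: 38% + 5% + 32% + 19% + 13% = 107%.

107%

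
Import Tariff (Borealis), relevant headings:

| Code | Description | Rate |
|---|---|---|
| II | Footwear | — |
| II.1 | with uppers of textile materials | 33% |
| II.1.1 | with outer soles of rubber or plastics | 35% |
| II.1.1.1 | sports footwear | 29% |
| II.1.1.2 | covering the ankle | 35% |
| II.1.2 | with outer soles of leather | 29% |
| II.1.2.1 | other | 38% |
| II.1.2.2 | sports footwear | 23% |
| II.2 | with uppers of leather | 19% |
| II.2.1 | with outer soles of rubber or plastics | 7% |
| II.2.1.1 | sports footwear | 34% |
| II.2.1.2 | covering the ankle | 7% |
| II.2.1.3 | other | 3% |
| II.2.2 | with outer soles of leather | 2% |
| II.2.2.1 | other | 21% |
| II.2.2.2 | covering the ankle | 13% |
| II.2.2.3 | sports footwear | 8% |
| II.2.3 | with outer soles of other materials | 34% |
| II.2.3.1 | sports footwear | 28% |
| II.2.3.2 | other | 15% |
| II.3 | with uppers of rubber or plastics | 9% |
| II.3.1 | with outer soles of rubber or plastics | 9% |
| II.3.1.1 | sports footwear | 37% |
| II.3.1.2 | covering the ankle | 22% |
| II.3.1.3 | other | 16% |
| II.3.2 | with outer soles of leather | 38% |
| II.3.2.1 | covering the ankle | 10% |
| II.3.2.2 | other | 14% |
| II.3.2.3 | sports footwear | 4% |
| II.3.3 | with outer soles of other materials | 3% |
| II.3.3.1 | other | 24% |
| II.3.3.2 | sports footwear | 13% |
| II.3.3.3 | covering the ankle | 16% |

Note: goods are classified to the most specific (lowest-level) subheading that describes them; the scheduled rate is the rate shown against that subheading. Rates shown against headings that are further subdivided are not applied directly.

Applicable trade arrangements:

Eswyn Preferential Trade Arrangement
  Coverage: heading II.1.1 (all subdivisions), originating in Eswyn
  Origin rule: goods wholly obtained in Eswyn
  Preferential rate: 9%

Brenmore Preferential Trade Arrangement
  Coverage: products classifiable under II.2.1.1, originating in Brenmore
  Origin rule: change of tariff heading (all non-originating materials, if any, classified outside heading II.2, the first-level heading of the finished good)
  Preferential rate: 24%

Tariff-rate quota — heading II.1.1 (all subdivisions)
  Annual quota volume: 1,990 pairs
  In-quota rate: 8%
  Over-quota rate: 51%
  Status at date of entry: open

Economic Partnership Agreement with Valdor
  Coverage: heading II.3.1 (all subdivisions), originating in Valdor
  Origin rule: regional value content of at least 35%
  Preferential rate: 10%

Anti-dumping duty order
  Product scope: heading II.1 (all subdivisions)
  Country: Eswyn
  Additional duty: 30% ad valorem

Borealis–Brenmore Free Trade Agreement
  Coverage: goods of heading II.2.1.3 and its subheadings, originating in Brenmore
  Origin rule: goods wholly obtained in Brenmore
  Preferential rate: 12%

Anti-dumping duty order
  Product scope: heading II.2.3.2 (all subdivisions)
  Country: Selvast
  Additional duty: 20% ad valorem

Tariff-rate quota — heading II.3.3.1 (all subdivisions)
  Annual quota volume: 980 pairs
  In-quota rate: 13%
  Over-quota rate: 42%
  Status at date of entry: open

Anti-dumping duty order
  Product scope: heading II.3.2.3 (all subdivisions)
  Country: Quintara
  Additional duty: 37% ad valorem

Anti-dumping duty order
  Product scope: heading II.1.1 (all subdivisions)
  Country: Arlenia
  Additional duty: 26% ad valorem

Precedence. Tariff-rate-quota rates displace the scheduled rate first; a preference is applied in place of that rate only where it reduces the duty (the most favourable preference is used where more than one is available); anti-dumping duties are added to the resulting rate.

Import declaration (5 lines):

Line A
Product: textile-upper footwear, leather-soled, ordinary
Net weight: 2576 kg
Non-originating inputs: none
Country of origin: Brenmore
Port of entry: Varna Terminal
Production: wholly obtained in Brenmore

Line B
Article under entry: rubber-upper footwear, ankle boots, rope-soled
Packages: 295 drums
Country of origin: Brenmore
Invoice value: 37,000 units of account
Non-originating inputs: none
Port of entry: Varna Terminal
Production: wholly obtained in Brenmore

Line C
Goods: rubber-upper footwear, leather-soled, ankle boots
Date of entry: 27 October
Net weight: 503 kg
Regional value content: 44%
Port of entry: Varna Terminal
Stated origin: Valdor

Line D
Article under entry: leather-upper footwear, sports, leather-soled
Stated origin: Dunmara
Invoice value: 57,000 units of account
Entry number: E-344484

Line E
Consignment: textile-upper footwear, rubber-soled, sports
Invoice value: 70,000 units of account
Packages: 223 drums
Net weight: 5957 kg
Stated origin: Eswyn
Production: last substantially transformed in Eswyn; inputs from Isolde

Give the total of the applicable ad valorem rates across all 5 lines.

Line A: textile-upper → II.1; leather-soled → II.1.2; ordinary → II.1.2.1. Scheduled 38%. Brenmore agreement on II.2.1.1: II.1.2.1 not covered; Brenmore agreement on II.2.1.3: II.1.2.1 not covered. → 38%.
Line B: rubber-upper → II.3; rope-soled → II.3.3; ankle boots → II.3.3.3. Scheduled 16%. Brenmore agreement on II.2.1.1: II.3.3.3 not covered; Brenmore agreement on II.2.1.3: II.3.3.3 not covered. → 16%.
Line C: rubber-upper → II.3; leather-soled → II.3.2; ankle boots → II.3.2.1. Scheduled 10%. Valdor agreement on II.3.1: II.3.2.1 not covered. → 10%.
Line D: leather-upper → II.2; leather-soled → II.2.2; sports → II.2.2.3. Scheduled 8%. No special measure applies. → 8%.
Line E: textile-upper → II.1; rubber-soled → II.1.1; sports → II.1.1.1. Scheduled 29%. quota on II.1.1 open → in-quota 8%; Eswyn agreement on II.1.1: not wholly obtained; anti-dumping (Eswyn, II.1): +30%; total 8% + 30% = 38%. → 38%.
Sum: 38% + 16% + 10% + 8% + 38% = 110%.

110%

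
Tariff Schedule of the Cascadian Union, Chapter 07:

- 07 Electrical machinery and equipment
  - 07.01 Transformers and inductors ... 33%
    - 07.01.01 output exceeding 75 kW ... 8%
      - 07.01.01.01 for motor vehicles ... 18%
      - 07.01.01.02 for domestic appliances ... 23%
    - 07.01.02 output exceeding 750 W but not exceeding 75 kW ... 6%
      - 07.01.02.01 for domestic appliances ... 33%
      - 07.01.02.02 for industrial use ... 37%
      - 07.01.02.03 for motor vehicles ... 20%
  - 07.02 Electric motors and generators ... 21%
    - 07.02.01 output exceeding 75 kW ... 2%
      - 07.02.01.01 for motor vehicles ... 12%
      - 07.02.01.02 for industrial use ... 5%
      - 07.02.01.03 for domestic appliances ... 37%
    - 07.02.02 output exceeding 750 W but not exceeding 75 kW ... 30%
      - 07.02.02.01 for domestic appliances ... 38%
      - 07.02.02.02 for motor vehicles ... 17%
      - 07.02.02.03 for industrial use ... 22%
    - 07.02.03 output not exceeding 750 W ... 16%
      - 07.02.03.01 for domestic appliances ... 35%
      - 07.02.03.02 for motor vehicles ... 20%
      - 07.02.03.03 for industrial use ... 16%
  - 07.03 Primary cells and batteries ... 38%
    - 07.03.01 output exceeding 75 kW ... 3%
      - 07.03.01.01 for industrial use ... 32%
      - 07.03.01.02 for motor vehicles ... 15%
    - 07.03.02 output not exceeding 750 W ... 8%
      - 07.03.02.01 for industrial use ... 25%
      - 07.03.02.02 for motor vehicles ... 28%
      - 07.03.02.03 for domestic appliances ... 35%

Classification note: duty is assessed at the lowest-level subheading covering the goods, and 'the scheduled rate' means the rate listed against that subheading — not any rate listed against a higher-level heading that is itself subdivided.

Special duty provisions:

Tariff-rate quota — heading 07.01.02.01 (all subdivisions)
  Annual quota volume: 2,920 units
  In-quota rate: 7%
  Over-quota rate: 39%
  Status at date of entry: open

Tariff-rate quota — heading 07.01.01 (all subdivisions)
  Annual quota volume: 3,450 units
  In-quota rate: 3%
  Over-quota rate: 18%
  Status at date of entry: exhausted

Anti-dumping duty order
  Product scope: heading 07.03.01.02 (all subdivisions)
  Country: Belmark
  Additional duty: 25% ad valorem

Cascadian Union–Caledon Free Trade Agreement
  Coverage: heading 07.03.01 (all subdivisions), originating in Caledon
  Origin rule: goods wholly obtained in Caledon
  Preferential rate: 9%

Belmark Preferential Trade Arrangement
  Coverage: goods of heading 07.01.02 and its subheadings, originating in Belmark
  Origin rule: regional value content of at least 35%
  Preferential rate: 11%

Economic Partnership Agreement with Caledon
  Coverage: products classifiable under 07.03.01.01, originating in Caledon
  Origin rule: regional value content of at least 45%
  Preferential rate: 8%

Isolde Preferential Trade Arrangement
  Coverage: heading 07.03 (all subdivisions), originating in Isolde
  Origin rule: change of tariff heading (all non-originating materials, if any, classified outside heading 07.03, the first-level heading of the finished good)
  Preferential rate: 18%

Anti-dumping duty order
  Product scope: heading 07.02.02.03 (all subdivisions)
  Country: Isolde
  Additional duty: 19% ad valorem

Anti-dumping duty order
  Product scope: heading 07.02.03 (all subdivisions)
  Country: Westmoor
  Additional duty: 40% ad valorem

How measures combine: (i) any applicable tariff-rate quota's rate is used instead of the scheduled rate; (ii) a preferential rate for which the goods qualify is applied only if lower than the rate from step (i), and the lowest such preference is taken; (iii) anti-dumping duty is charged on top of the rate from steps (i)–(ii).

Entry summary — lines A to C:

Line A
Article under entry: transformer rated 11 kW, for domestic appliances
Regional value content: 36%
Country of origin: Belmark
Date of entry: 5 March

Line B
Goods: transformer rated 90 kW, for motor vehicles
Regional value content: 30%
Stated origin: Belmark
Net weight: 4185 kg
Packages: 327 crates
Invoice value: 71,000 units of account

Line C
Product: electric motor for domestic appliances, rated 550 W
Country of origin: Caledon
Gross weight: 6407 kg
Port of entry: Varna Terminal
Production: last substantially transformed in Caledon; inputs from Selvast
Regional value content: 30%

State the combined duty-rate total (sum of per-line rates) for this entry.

60%

Line A: transformer → 07.01; rated 11 kW → 07.01.02; for domestic appliances → 07.01.02.01. Scheduled 33%. quota on 07.01.02.01 open → in-quota 7%; Belmark agreement on 07.01.02: RVC ≥ 35% → 11% available; preference 11% not lower than 7% → no reduction. → 7%.
Line B: transformer → 07.01; rated 90 kW → 07.01.01; for motor vehicles → 07.01.01.01. Scheduled 18%. quota on 07.01.01 exhausted → over-quota 18%; Belmark agreement on 07.01.02: 07.01.01.01 not covered. → 18%.
Line C: electric motor → 07.02; rated 550 W → 07.02.03; for domestic appliances → 07.02.03.01. Scheduled 35%. Caledon agreement on 07.03.01: 07.02.03.01 not covered; Caledon agreement on 07.03.01.01: 07.02.03.01 not covered. → 35%.
Sum: 7% + 18% + 35% = 60%.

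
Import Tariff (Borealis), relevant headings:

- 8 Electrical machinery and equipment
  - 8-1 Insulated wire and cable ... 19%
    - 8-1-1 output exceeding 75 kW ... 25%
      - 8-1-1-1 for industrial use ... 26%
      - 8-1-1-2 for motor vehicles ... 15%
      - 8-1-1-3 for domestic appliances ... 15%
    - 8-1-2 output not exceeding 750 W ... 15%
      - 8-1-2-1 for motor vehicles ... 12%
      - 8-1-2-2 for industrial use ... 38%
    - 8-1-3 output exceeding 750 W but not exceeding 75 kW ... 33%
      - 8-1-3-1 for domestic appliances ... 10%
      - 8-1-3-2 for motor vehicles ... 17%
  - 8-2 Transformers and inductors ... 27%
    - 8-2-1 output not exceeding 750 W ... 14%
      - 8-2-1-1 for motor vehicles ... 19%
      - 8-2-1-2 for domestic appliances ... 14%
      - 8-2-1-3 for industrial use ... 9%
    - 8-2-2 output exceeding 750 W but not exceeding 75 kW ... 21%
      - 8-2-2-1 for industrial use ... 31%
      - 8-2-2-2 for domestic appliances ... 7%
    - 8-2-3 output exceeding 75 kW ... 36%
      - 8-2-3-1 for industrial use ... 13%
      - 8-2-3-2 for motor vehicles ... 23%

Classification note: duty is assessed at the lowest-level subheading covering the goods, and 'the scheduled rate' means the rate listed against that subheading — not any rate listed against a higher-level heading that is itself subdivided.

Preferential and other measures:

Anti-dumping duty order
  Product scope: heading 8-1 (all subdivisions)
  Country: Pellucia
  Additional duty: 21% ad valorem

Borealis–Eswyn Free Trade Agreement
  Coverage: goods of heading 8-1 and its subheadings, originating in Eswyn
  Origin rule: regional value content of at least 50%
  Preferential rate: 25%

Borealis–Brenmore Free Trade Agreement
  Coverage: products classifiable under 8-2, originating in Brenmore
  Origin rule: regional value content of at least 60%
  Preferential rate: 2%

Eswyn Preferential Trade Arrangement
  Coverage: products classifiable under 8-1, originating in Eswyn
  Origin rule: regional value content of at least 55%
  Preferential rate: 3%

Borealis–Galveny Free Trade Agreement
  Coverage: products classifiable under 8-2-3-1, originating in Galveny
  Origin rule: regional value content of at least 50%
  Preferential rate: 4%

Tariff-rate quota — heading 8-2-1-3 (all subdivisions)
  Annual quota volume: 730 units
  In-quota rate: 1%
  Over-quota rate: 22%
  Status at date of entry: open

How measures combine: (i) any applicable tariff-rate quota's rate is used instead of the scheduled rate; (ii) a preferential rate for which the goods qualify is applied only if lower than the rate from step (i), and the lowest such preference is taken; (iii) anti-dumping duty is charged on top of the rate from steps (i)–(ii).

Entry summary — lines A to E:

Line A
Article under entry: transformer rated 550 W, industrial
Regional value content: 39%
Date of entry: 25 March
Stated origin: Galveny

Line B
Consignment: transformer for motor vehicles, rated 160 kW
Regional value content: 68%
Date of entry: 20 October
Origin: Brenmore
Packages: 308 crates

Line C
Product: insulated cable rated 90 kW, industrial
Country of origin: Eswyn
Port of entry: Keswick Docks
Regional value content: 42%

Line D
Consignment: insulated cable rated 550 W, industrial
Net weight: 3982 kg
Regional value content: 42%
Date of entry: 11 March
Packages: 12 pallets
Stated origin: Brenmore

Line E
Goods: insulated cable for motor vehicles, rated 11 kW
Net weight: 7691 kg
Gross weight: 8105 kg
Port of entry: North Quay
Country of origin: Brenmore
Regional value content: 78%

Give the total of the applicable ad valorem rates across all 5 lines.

Line A: transformer → 8-2; rated 550 W → 8-2-1; industrial → 8-2-1-3. Scheduled 9%. quota on 8-2-1-3 open → in-quota 1%; Galveny agreement on 8-2-3-1: 8-2-1-3 not covered. → 1%.
Line B: transformer → 8-2; rated 160 kW → 8-2-3; for motor vehicles → 8-2-3-2. Scheduled 23%. Brenmore agreement on 8-2: RVC ≥ 60% → 2% available; preferential 2%. → 2%.
Line C: insulated cable → 8-1; rated 90 kW → 8-1-1; industrial → 8-1-1-1. Scheduled 26%. Eswyn agreement on 8-1: RVC < 50%; Eswyn agreement on 8-1: RVC < 55%. → 26%.
Line D: insulated cable → 8-1; rated 550 W → 8-1-2; industrial → 8-1-2-2. Scheduled 38%. Brenmore agreement on 8-2: 8-1-2-2 not covered. → 38%.
Line E: insulated cable → 8-1; rated 11 kW → 8-1-3; for motor vehicles → 8-1-3-2. Scheduled 17%. Brenmore agreement on 8-2: 8-1-3-2 not covered. → 17%.
Sum: 1% + 2% + 26% + 38% + 17% = 84%.

84%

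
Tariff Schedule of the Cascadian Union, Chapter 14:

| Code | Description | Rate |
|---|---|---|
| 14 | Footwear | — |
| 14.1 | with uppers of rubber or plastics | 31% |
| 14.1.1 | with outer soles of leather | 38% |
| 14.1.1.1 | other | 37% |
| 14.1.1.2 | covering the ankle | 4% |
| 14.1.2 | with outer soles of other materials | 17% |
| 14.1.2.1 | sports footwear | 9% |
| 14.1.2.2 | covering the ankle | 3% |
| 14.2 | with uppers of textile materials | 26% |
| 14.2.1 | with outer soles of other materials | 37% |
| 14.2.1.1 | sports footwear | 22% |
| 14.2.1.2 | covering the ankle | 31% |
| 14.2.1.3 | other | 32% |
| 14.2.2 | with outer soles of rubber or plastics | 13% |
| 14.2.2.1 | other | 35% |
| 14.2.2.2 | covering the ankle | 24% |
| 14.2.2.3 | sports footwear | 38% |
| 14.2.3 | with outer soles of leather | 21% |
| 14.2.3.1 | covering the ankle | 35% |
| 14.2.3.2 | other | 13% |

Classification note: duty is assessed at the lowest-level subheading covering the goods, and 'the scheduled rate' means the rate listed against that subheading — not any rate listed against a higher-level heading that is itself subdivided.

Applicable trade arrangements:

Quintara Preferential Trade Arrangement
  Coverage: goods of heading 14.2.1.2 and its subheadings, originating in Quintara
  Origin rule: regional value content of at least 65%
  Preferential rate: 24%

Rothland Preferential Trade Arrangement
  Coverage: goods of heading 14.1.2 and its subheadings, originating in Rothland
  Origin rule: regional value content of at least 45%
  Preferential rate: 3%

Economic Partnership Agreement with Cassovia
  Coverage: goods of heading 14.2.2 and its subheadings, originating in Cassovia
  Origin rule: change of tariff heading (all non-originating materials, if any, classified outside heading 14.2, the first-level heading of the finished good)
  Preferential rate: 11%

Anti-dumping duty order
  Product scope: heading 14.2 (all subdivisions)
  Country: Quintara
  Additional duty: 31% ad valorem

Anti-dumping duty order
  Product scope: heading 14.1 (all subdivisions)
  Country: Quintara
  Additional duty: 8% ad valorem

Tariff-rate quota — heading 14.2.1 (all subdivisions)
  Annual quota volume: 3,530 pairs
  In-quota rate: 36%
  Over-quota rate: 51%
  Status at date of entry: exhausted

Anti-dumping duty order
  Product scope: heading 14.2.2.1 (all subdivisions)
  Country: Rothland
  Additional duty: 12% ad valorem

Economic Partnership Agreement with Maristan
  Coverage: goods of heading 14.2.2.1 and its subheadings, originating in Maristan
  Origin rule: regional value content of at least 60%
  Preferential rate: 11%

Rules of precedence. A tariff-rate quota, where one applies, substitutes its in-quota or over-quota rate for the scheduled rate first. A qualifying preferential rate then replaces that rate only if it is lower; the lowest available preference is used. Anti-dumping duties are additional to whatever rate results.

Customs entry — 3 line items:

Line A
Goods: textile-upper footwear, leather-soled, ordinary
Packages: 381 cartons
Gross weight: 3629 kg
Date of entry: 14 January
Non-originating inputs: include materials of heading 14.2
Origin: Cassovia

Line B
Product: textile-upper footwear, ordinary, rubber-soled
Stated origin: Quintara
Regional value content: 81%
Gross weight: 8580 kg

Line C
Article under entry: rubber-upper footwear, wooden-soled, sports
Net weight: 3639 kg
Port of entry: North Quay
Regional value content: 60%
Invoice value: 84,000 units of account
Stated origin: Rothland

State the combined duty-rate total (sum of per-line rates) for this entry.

82%

Line A: textile-upper → 14.2; leather-soled → 14.2.3; ordinary → 14.2.3.2. Scheduled 13%. Cassovia agreement on 14.2.2: 14.2.3.2 not covered. → 13%.
Line B: textile-upper → 14.2; rubber-soled → 14.2.2; ordinary → 14.2.2.1. Scheduled 35%. Quintara agreement on 14.2.1.2: 14.2.2.1 not covered; anti-dumping (Quintara, 14.2): +31%; total 35% + 31% = 66%. → 66%.
Line C: rubber-upper → 14.1; wooden-soled → 14.1.2; sports → 14.1.2.1. Scheduled 9%. Rothland agreement on 14.1.2: RVC ≥ 45% → 3% available; preferential 3%. → 3%.
Sum: 13% + 66% + 3% = 82%.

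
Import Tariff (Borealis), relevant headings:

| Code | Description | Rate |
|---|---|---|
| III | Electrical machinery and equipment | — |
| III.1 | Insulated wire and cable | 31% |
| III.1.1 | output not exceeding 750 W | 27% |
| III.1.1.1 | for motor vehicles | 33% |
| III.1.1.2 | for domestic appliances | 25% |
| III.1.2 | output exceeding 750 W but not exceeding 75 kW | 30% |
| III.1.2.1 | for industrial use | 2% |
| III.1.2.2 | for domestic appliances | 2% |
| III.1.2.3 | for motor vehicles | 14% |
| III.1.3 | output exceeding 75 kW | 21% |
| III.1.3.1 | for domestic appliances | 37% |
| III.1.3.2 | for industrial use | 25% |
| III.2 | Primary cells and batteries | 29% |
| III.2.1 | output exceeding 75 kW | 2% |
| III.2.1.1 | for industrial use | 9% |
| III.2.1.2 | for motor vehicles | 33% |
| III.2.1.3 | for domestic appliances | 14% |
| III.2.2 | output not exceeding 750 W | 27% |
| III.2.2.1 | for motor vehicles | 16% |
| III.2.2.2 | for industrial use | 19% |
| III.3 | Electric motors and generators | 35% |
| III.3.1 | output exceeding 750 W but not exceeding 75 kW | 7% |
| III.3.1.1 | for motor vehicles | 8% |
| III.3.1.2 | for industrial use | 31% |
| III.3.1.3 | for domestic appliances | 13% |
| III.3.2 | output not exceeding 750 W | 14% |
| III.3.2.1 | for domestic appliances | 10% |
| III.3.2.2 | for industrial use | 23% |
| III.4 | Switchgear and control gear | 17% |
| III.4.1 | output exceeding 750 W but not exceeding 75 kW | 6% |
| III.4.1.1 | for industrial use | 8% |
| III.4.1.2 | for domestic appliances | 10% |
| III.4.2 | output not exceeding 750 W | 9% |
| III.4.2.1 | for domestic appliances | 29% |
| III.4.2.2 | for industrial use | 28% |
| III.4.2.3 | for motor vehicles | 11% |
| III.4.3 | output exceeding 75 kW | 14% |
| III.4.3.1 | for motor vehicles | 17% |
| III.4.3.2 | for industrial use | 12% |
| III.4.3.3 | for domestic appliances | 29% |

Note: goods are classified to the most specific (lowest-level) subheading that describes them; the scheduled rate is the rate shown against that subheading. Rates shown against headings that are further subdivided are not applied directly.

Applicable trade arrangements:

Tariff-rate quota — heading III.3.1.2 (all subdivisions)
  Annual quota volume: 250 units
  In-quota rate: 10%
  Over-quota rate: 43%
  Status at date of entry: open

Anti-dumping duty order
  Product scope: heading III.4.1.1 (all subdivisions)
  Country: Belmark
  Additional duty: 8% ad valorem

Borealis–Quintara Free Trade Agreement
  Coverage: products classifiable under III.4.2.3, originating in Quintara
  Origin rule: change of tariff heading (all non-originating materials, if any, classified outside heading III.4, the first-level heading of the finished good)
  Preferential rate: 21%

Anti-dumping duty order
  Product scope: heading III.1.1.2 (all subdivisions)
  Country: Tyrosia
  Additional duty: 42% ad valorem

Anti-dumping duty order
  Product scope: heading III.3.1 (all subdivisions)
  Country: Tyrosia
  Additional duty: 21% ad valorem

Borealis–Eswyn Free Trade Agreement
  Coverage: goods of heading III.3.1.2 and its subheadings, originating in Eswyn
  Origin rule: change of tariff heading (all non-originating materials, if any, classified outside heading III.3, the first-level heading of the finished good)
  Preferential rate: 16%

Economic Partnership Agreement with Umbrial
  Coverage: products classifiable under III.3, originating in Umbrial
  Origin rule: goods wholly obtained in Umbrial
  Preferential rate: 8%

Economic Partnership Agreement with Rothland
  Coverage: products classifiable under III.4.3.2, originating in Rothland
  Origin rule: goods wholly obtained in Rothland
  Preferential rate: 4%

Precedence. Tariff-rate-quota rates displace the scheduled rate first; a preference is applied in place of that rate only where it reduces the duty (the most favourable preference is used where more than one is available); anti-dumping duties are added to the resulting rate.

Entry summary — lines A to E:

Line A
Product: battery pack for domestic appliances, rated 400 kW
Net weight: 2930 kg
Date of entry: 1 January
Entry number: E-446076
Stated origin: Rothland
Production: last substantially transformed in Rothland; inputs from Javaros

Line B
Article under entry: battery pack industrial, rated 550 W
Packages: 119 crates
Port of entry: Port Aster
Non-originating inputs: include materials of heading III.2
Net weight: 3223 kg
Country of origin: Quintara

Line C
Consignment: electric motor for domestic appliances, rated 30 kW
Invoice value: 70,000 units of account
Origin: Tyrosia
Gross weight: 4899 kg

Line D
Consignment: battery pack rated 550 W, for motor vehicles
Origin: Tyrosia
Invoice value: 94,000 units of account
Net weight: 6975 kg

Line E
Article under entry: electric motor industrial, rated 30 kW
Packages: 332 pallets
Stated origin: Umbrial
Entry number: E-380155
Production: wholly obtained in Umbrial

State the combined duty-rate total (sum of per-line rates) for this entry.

Line A: battery pack → III.2; rated 400 kW → III.2.1; for domestic appliances → III.2.1.3. Scheduled 14%. Rothland agreement on III.4.3.2: III.2.1.3 not covered. → 14%.
Line B: battery pack → III.2; rated 550 W → III.2.2; industrial → III.2.2.2. Scheduled 19%. Quintara agreement on III.4.2.3: III.2.2.2 not covered. → 19%.
Line C: electric motor → III.3; rated 30 kW → III.3.1; for domestic appliances → III.3.1.3. Scheduled 13%. anti-dumping (Tyrosia, III.3.1): +21%; total 13% + 21% = 34%. → 34%.
Line D: battery pack → III.2; rated 550 W → III.2.2; for motor vehicles → III.2.2.1. Scheduled 16%. No special measure applies. → 16%.
Line E: electric motor → III.3; rated 30 kW → III.3.1; industrial → III.3.1.2. Scheduled 31%. quota on III.3.1.2 open → in-quota 10%; Umbrial agreement on III.3: wholly obtained → 8% available; preferential 8%. → 8%.
Sum: 14% + 19% + 34% + 16% + 8% = 91%.

91%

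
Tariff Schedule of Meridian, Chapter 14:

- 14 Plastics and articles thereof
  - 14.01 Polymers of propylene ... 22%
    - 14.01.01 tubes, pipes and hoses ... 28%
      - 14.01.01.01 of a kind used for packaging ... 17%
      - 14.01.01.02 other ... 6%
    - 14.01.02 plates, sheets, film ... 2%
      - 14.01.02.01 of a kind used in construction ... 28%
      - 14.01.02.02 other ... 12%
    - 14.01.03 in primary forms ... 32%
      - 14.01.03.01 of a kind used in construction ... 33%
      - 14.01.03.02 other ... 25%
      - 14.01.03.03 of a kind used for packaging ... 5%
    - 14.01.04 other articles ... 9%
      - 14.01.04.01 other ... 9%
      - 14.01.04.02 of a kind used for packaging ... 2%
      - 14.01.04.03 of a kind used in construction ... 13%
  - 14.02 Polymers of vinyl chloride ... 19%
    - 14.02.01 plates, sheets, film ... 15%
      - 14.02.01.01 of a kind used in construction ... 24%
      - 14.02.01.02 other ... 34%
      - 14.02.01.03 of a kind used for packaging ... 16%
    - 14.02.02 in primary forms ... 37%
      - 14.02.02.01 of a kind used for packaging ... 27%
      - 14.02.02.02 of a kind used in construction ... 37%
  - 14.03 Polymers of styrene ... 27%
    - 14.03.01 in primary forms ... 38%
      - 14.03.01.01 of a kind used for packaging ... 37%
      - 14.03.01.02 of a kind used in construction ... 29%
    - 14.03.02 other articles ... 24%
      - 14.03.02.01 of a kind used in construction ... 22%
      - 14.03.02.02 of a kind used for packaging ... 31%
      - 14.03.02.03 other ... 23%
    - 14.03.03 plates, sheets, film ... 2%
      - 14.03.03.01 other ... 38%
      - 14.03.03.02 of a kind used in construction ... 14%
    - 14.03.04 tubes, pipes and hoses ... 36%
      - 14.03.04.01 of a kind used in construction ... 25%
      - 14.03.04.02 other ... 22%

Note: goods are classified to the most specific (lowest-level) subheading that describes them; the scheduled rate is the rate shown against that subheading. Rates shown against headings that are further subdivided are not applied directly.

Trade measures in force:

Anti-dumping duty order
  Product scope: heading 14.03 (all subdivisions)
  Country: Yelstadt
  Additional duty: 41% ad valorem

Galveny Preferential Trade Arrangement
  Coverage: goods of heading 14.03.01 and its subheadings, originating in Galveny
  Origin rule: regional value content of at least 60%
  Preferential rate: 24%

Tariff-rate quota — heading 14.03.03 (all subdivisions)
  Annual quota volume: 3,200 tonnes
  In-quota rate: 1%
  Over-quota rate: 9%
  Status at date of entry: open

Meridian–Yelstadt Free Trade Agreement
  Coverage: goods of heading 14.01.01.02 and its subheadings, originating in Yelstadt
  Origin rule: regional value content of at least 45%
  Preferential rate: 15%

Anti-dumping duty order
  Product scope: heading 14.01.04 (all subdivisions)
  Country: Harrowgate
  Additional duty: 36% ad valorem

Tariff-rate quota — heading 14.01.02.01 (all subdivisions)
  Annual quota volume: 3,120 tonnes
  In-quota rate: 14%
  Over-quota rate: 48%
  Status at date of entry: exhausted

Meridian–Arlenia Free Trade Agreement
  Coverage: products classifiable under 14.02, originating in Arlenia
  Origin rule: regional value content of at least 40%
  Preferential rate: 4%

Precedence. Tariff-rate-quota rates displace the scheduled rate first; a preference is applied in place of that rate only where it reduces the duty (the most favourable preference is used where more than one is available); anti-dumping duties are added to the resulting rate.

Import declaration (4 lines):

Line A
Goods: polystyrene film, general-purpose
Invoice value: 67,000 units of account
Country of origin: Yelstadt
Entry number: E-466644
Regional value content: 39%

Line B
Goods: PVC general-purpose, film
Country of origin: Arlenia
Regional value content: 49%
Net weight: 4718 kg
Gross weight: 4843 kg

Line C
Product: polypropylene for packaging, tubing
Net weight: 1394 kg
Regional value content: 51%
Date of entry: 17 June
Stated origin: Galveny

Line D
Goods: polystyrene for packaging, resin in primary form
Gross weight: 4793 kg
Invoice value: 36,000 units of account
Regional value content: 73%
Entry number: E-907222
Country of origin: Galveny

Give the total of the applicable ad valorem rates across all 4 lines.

Line A: polystyrene → 14.03; film → 14.03.03; general-purpose → 14.03.03.01. Scheduled 38%. quota on 14.03.03 open → in-quota 1%; Yelstadt agreement on 14.01.01.02: 14.03.03.01 not covered; anti-dumping (Yelstadt, 14.03): +41%; total 1% + 41% = 42%. → 42%.
Line B: PVC → 14.02; film → 14.02.01; general-purpose → 14.02.01.02. Scheduled 34%. Arlenia agreement on 14.02: RVC ≥ 40% → 4% available; preferential 4%. → 4%.
Line C: polypropylene → 14.01; tubing → 14.01.01; for packaging → 14.01.01.01. Scheduled 17%. Galveny agreement on 14.03.01: 14.01.01.01 not covered. → 17%.
Line D: polystyrene → 14.03; resin in primary form → 14.03.01; for packaging → 14.03.01.01. Scheduled 37%. Galveny agreement on 14.03.01: RVC ≥ 60% → 24% available; preferential 24%. → 24%.
Sum: 42% + 4% + 17% + 24% = 87%.

87%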